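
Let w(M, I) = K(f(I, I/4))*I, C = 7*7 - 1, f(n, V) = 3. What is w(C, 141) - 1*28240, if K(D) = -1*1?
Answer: -28381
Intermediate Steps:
K(D) = -1
C = 48 (C = 49 - 1 = 48)
w(M, I) = -I
w(C, 141) - 1*28240 = -1*141 - 1*28240 = -141 - 28240 = -28381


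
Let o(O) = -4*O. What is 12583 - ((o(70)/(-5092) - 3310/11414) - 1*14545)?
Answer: 197086925733/7265011 ≈ 27128.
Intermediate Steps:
o(O) = -4*O
12583 - ((o(70)/(-5092) - 3310/11414) - 1*14545) = 12583 - ((-4*70/(-5092) - 3310/11414) - 1*14545) = 12583 - ((-280*(-1/5092) - 3310*1/11414) - 14545) = 12583 - ((70/1273 - 1655/5707) - 14545) = 12583 - (-1707325/7265011 - 14545) = 12583 - 1*(-105671292320/7265011) = 12583 + 105671292320/7265011 = 197086925733/7265011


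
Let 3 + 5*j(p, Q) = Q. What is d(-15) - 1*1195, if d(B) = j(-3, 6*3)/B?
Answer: -5976/5 ≈ -1195.2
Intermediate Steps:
j(p, Q) = -⅗ + Q/5
d(B) = 3/B (d(B) = (-⅗ + (6*3)/5)/B = (-⅗ + (⅕)*18)/B = (-⅗ + 18/5)/B = 3/B)
d(-15) - 1*1195 = 3/(-15) - 1*1195 = 3*(-1/15) - 1195 = -⅕ - 1195 = -5976/5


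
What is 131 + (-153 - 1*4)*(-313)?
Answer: 49272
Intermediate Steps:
131 + (-153 - 1*4)*(-313) = 131 + (-153 - 4)*(-313) = 131 - 157*(-313) = 131 + 49141 = 49272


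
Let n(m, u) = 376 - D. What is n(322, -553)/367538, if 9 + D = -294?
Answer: 679/367538 ≈ 0.0018474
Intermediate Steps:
D = -303 (D = -9 - 294 = -303)
n(m, u) = 679 (n(m, u) = 376 - 1*(-303) = 376 + 303 = 679)
n(322, -553)/367538 = 679/367538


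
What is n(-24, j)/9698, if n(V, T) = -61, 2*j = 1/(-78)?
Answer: -61/9698 ≈ -0.0062900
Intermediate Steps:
j = -1/156 (j = (½)/(-78) = (½)*(-1/78) = -1/156 ≈ -0.0064103)
n(-24, j)/9698 = -61/9698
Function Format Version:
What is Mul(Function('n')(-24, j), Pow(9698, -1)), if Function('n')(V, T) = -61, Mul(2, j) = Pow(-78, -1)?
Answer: Rational(-61, 9698) ≈ -0.0062900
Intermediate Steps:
j = Rational(-1, 156) (j = Mul(Rational(1, 2), Pow(-78, -1)) = Mul(Rational(1, 2), Rational(-1, 78)) = Rational(-1, 156) ≈ -0.0064103)
Mul(Function('n')(-24, j), Pow(9698, -1)) = Mul(-61, Pow(9698, -1)) = Mul(-61, Rational(1, 9698)) = Rational(-61, 9698)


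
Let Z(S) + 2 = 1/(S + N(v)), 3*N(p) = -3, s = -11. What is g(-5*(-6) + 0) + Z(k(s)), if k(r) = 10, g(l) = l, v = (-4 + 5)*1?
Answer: 253/9 ≈ 28.111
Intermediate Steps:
v = 1 (v = 1*1 = 1)
N(p) = -1 (N(p) = (1/3)*(-3) = -1)
Z(S) = -2 + 1/(-1 + S) (Z(S) = -2 + 1/(S - 1) = -2 + 1/(-1 + S))
g(-5*(-6) + 0) + Z(k(s)) = (-5*(-6) + 0) + (3 - 2*10)/(-1 + 10) = (30 + 0) + (3 - 20)/9 = 30 + (1/9)*(-17) = 30 - 17/9 = 253/9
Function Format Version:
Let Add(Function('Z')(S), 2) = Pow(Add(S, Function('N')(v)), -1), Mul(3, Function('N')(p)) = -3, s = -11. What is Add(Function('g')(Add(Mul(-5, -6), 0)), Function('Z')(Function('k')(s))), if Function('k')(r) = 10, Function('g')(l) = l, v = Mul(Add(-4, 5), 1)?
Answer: Rational(253, 9) ≈ 28.111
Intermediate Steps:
v = 1 (v = Mul(1, 1) = 1)
Function('N')(p) = -1 (Function('N')(p) = Mul(Rational(1, 3), -3) = -1)
Function('Z')(S) = Add(-2, Pow(Add(-1, S), -1)) (Function('Z')(S) = Add(-2, Pow(Add(S, -1), -1)) = Add(-2, Pow(Add(-1, S), -1)))
Add(Function('g')(Add(Mul(-5, -6), 0)), Function('Z')(Function('k')(s))) = Add(Add(Mul(-5, -6), 0), Mul(Pow(Add(-1, 10), -1), Add(3, Mul(-2, 10)))) = Add(Add(30, 0), Mul(Pow(9, -1), Add(3, -20))) = Add(30, Mul(Rational(1, 9), -17)) = Add(30, Rational(-17, 9)) = Rational(253, 9)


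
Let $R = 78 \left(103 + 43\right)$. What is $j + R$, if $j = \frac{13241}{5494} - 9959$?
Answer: $\frac{7864167}{5494} \approx 1431.4$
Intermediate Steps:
$R = 11388$ ($R = 78 \cdot 146 = 11388$)
$j = - \frac{54701505}{5494}$ ($j = 13241 \cdot \frac{1}{5494} - 9959 = \frac{13241}{5494} - 9959 = - \frac{54701505}{5494} \approx -9956.6$)
$j + R = - \frac{54701505}{5494} + 11388 = \frac{7864167}{5494}$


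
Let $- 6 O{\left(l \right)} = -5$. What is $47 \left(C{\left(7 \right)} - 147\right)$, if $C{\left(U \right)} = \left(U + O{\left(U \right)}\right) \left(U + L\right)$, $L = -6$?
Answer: $- \frac{39245}{6} \approx -6540.8$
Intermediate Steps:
$O{\left(l \right)} = \frac{5}{6}$ ($O{\left(l \right)} = \left(- \frac{1}{6}\right) \left(-5\right) = \frac{5}{6}$)
$C{\left(U \right)} = \left(-6 + U\right) \left(\frac{5}{6} + U\right)$ ($C{\left(U \right)} = \left(U + \frac{5}{6}\right) \left(U - 6\right) = \left(\frac{5}{6} + U\right) \left(-6 + U\right) = \left(-6 + U\right) \left(\frac{5}{6} + U\right)$)
$47 \left(C{\left(7 \right)} - 147\right) = 47 \left(\left(-5 + 7^{2} - \frac{217}{6}\right) - 147\right) = 47 \left(\left(-5 + 49 - \frac{217}{6}\right) - 147\right) = 47 \left(\frac{47}{6} - 147\right) = 47 \left(- \frac{835}{6}\right) = - \frac{39245}{6}$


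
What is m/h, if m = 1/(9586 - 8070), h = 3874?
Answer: 1/5872984 ≈ 1.7027e-7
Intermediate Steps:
m = 1/1516 ≈ 0.00065963
m/h = (1/1516)/3874 = (1/1516)*(1/3874) = 1/5872984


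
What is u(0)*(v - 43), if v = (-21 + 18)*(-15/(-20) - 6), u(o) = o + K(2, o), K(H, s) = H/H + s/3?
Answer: -109/4 ≈ -27.250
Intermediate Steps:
K(H, s) = 1 + s/3 (K(H, s) = 1 + s*(⅓) = 1 + s/3)
u(o) = 1 + 4*o/3 (u(o) = o + (1 + o/3) = 1 + 4*o/3)
v = 63/4 (v = -3*(-15*(-1/20) - 6) = -3*(¾ - 6) = -3*(-21/4) = 63/4 ≈ 15.750)
u(0)*(v - 43) = (1 + (4/3)*0)*(63/4 - 43) = (1 + 0)*(-109/4) = 1*(-109/4) = -109/4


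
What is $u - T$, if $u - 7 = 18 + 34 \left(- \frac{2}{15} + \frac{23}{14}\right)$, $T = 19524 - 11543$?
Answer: $- \frac{829991}{105} \approx -7904.7$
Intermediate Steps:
$T = 7981$ ($T = 19524 - 11543 = 7981$)
$u = \frac{8014}{105}$ ($u = 7 + \left(18 + 34 \left(- \frac{2}{15} + \frac{23}{14}\right)\right) = 7 + \left(18 + 34 \cdot \frac{317}{210}\right) = 7 + \left(18 + \frac{5389}{105}\right) = 7 + \frac{7279}{105} = \frac{8014}{105} \approx 76.324$)
$u - T = \frac{8014}{105} - 7981 = - \frac{829991}{105}$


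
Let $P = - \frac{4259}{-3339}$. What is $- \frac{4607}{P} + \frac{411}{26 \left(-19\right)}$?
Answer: $- \frac{7600840311}{2103946} \approx -3612.7$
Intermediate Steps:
$P = \frac{4259}{3339}$ ($P = \left(-4259\right) \left(- \frac{1}{3339}\right) = \frac{4259}{3339} \approx 1.2755$)
$- \frac{4607}{P} + \frac{411}{26 \left(-19\right)} = - \frac{4607}{\frac{4259}{3339}} + \frac{411}{26 \left(-19\right)} = \left(-4607\right) \frac{3339}{4259} + \frac{411}{-494} = - \frac{15382773}{4259} + 411 \left(- \frac{1}{494}\right) = - \frac{15382773}{4259} - \frac{411}{494} = - \frac{7600840311}{2103946}$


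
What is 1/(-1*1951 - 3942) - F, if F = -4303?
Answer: 25357578/5893 ≈ 4303.0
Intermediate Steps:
1/(-1*1951 - 3942) - F = 1/(-1*1951 - 3942) - 1*(-4303) = 1/(-1951 - 3942) + 4303 = 1/(-5893) + 4303 = -1/5893 + 4303 = 25357578/5893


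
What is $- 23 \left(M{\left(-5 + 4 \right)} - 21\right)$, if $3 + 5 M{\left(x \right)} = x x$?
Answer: $\frac{2461}{5} \approx 492.2$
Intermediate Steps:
$M{\left(x \right)} = - \frac{3}{5} + \frac{x^{2}}{5}$ ($M{\left(x \right)} = - \frac{3}{5} + \frac{x x}{5} = - \frac{3}{5} + \frac{x^{2}}{5}$)
$- 23 \left(M{\left(-5 + 4 \right)} - 21\right) = - 23 \left(\left(- \frac{3}{5} + \frac{\left(-5 + 4\right)^{2}}{5}\right) - 21\right) = - 23 \left(\left(- \frac{3}{5} + \frac{\left(-1\right)^{2}}{5}\right) - 21\right) = - 23 \left(\left(- \frac{3}{5} + \frac{1}{5} \cdot 1\right) - 21\right) = - 23 \left(\left(- \frac{3}{5} + \frac{1}{5}\right) - 21\right) = - 23 \left(- \frac{2}{5} - 21\right) = \left(-23\right) \left(- \frac{107}{5}\right) = \frac{2461}{5}$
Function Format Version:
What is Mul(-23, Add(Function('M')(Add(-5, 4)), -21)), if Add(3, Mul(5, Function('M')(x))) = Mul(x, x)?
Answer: Rational(2461, 5) ≈ 492.20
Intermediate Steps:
Function('M')(x) = Add(Rational(-3, 5), Mul(Rational(1, 5), Pow(x, 2))) (Function('M')(x) = Add(Rational(-3, 5), Mul(Rational(1, 5), Mul(x, x))) = Add(Rational(-3, 5), Mul(Rational(1, 5), Pow(x, 2))))
Mul(-23, Add(Function('M')(Add(-5, 4)), -21)) = Mul(-23, Add(Add(Rational(-3, 5), Mul(Rational(1, 5), Pow(Add(-5, 4), 2))), -21)) = Mul(-23, Add(Add(Rational(-3, 5), Mul(Rational(1, 5), Pow(-1, 2))), -21)) = Mul(-23, Add(Add(Rational(-3, 5), Mul(Rational(1, 5), 1)), -21)) = Mul(-23, Add(Add(Rational(-3, 5), Rational(1, 5)), -21)) = Mul(-23, Add(Rational(-2, 5), -21)) = Mul(-23, Rational(-107, 5)) = Rational(2461, 5)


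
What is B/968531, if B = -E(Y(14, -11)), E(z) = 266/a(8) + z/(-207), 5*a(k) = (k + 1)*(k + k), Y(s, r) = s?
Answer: -1687/178209704 ≈ -9.4664e-6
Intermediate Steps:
a(k) = 2*k*(1 + k)/5 (a(k) = ((k + 1)*(k + k))/5 = ((1 + k)*(2*k))/5 = (2*k*(1 + k))/5 = 2*k*(1 + k)/5)
E(z) = 665/72 - z/207 (E(z) = 266/(((2/5)*8*(1 + 8))) + z/(-207) = 266/(((2/5)*8*9)) + z*(-1/207) = 266/(144/5) - z/207 = 266*(5/144) - z/207 = 665/72 - z/207)
B = -1687/184 (B = -(665/72 - 1/207*14) = -(665/72 - 14/207) = -1*1687/184 = -1687/184 ≈ -9.1685)
B/968531 = -1687/184/968531 = -1687/184*1/968531 = -1687/178209704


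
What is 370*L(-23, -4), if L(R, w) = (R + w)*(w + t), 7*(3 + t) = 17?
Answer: 319680/7 ≈ 45669.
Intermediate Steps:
t = -4/7 (t = -3 + (⅐)*17 = -3 + 17/7 = -4/7 ≈ -0.57143)
L(R, w) = (-4/7 + w)*(R + w) (L(R, w) = (R + w)*(w - 4/7) = (R + w)*(-4/7 + w) = (-4/7 + w)*(R + w))
370*L(-23, -4) = 370*((-4)² - 4/7*(-23) - 4/7*(-4) - 23*(-4)) = 370*(16 + 92/7 + 16/7 + 92) = 370*(864/7) = 319680/7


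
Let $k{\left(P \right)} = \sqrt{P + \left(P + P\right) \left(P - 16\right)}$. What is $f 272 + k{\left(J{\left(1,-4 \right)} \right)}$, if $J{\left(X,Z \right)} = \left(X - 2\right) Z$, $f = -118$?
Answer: $-32096 + 2 i \sqrt{23} \approx -32096.0 + 9.5917 i$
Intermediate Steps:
$J{\left(X,Z \right)} = Z \left(-2 + X\right)$ ($J{\left(X,Z \right)} = \left(-2 + X\right) Z = Z \left(-2 + X\right)$)
$k{\left(P \right)} = \sqrt{P + 2 P \left(-16 + P\right)}$
$f 272 + k{\left(J{\left(1,-4 \right)} \right)} = \left(-118\right) 272 + \sqrt{- 4 \left(-2 + 1\right) \left(-31 + 2 \left(- 4 \left(-2 + 1\right)\right)\right)} = -32096 + \sqrt{\left(-4\right) \left(-1\right) \left(-31 + 2 \left(\left(-4\right) \left(-1\right)\right)\right)} = -32096 + \sqrt{4 \left(-31 + 2 \cdot 4\right)} = -32096 + \sqrt{4 \left(-31 + 8\right)} = -32096 + \sqrt{4 \left(-23\right)} = -32096 + \sqrt{-92} = -32096 + 2 i \sqrt{23}$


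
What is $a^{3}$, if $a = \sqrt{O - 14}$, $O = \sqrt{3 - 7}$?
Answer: $\left(-14 + 2 i\right)^{\frac{3}{2}} \approx -11.234 - 51.983 i$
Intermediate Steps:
$O = 2 i$ ($O = \sqrt{-4} = 2 i \approx 2.0 i$)
$a = \sqrt{-14 + 2 i}$ ($a = \sqrt{2 i - 14} = \sqrt{-14 + 2 i} \approx 0.26659 + 3.7511 i$)
$a^{3} = \left(\sqrt{-14 + 2 i}\right)^{3} = \left(-14 + 2 i\right)^{\frac{3}{2}}$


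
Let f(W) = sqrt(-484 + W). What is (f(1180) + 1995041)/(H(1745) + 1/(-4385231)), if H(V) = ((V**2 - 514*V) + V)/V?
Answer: 8748715639471/5402604591 + 8770462*sqrt(174)/5402604591 ≈ 1619.4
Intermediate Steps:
H(V) = (V**2 - 513*V)/V
(f(1180) + 1995041)/(H(1745) + 1/(-4385231)) = (sqrt(-484 + 1180) + 1995041)/((-513 + 1745) + 1/(-4385231)) = (sqrt(696) + 1995041)/(1232 - 1/4385231) = (2*sqrt(174) + 1995041)/(5402604591/4385231) = (1995041 + 2*sqrt(174))*(4385231/5402604591) = 8748715639471/5402604591 + 8770462*sqrt(174)/5402604591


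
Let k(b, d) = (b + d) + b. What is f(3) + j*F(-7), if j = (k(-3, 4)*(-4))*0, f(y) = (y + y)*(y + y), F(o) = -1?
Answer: 36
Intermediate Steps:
k(b, d) = d + 2*b
f(y) = 4*y**2 (f(y) = (2*y)*(2*y) = 4*y**2)
j = 0 (j = ((4 + 2*(-3))*(-4))*0 = ((4 - 6)*(-4))*0 = -2*(-4)*0 = 8*0 = 0)
f(3) + j*F(-7) = 4*3**2 + 0*(-1) = 4*9 + 0 = 36 + 0 = 36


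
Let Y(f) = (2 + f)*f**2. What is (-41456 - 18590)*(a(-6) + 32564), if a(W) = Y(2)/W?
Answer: -5865533464/3 ≈ -1.9552e+9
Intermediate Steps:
Y(f) = f**2*(2 + f)
a(W) = 16/W (a(W) = (2**2*(2 + 2))/W = (4*4)/W = 16/W)
(-41456 - 18590)*(a(-6) + 32564) = (-41456 - 18590)*(16/(-6) + 32564) = -60046*(16*(-1/6) + 32564) = -60046*(-8/3 + 32564) = -60046*97684/3 = -5865533464/3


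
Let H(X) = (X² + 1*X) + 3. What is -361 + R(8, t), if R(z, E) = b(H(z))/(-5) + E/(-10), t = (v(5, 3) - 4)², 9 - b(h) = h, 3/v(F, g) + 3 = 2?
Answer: -3527/10 ≈ -352.70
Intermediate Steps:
v(F, g) = -3 (v(F, g) = 3/(-3 + 2) = 3/(-1) = 3*(-1) = -3)
H(X) = 3 + X + X² (H(X) = (X² + X) + 3 = (X + X²) + 3 = 3 + X + X²)
b(h) = 9 - h
t = 49 (t = (-3 - 4)² = (-7)² = 49)
R(z, E) = -6/5 - E/10 + z/5 + z²/5 (R(z, E) = (9 - (3 + z + z²))/(-5) + E/(-10) = (9 + (-3 - z - z²))*(-⅕) + E*(-⅒) = (6 - z - z²)*(-⅕) - E/10 = (-6/5 + z/5 + z²/5) - E/10 = -6/5 - E/10 + z/5 + z²/5)
-361 + R(8, t) = -361 + (-6/5 - ⅒*49 + (⅕)*8 + (⅕)*8²) = -361 + (-6/5 - 49/10 + 8/5 + (⅕)*64) = -361 + (-6/5 - 49/10 + 8/5 + 64/5) = -361 + 83/10 = -3527/10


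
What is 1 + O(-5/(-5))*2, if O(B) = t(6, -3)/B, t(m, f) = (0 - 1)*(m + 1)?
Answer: -13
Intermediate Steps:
t(m, f) = -1 - m (t(m, f) = -(1 + m) = -1 - m)
O(B) = -7/B (O(B) = (-1 - 1*6)/B = (-1 - 6)/B = -7/B)
1 + O(-5/(-5))*2 = 1 - 7/((-5/(-5)))*2 = 1 - 7/((-5*(-1/5)))*2 = 1 - 7/1*2 = 1 - 7*1*2 = 1 - 7*2 = 1 - 14 = -13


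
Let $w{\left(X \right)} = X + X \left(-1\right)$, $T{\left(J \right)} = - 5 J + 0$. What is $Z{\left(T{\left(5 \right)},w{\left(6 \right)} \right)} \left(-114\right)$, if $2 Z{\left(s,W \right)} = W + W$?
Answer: $0$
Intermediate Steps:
$T{\left(J \right)} = - 5 J$
$w{\left(X \right)} = 0$ ($w{\left(X \right)} = X - X = 0$)
$Z{\left(s,W \right)} = W$ ($Z{\left(s,W \right)} = \frac{W + W}{2} = \frac{2 W}{2} = W$)
$Z{\left(T{\left(5 \right)},w{\left(6 \right)} \right)} \left(-114\right) = 0 \left(-114\right) = 0$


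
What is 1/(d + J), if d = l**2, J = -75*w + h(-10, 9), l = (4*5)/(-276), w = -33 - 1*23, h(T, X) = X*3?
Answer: 4761/20124772 ≈ 0.00023657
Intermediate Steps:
h(T, X) = 3*X
w = -56 (w = -33 - 23 = -56)
l = -5/69 (l = 20*(-1/276) = -5/69 ≈ -0.072464)
J = 4227 (J = -75*(-56) + 3*9 = 4200 + 27 = 4227)
d = 25/4761 (d = (-5/69)**2 = 25/4761 ≈ 0.0052510)
1/(d + J) = 1/(25/4761 + 4227) = 1/(20124772/4761) = 4761/20124772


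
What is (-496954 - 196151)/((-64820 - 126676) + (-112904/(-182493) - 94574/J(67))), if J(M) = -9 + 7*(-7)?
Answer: 733623502437/200964177121 ≈ 3.6505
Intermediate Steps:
J(M) = -58 (J(M) = -9 - 49 = -58)
(-496954 - 196151)/((-64820 - 126676) + (-112904/(-182493) - 94574/J(67))) = (-496954 - 196151)/((-64820 - 126676) + (-112904/(-182493) - 94574/(-58))) = -693105/(-191496 + (-112904*(-1/182493) - 94574*(-1/58))) = -693105/(-191496 + (112904/182493 + 47287/29)) = -693105/(-191496 + 8632820707/5292297) = -693105/(-1004820885605/5292297) = -693105*(-5292297/1004820885605) = 733623502437/200964177121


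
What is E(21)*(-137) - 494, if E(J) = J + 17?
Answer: -5700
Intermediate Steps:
E(J) = 17 + J
E(21)*(-137) - 494 = (17 + 21)*(-137) - 494 = 38*(-137) - 494 = -5206 - 494 = -5700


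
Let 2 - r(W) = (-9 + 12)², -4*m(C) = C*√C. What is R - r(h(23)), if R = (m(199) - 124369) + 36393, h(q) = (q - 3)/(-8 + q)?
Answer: -87969 - 199*√199/4 ≈ -88671.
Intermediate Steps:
h(q) = (-3 + q)/(-8 + q)
m(C) = -C^(3/2)/4 (m(C) = -C*√C/4 = -C^(3/2)/4)
r(W) = -7 (r(W) = 2 - (-9 + 12)² = 2 - 1*3² = 2 - 1*9 = 2 - 9 = -7)
R = -87976 - 199*√199/4 (R = (-199*√199/4 - 124369) + 36393 = (-124369 - 199*√199/4) + 36393 = -87976 - 199*√199/4 ≈ -88678.)
R - r(h(23)) = (-87976 - 199*√199/4) - 1*(-7) = (-87976 - 199*√199/4) + 7 = -87969 - 199*√199/4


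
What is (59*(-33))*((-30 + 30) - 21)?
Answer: 40887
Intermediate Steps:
(59*(-33))*((-30 + 30) - 21) = -1947*(0 - 21) = -1947*(-21) = 40887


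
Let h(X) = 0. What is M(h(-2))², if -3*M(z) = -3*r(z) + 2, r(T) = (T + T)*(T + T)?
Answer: 4/9 ≈ 0.44444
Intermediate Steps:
r(T) = 4*T² (r(T) = (2*T)*(2*T) = 4*T²)
M(z) = -⅔ + 4*z² (M(z) = -(-12*z² + 2)/3 = -(2 - 12*z²)/3 = -⅔ + 4*z²)
M(h(-2))² = (-⅔ + 4*0²)² = (-⅔ + 4*0)² = (-⅔ + 0)² = (-⅔)² = 4/9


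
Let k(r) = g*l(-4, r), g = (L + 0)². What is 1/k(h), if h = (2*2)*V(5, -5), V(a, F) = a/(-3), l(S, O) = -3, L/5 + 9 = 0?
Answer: -1/6075 ≈ -0.00016461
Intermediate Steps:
L = -45 (L = -45 + 5*0 = -45 + 0 = -45)
V(a, F) = -a/3 (V(a, F) = a*(-⅓) = -a/3)
g = 2025 (g = (-45 + 0)² = (-45)² = 2025)
h = -20/3 (h = (2*2)*(-⅓*5) = 4*(-5/3) = -20/3 ≈ -6.6667)
k(r) = -6075 (k(r) = 2025*(-3) = -6075)
1/k(h) = 1/(-6075) = -1/6075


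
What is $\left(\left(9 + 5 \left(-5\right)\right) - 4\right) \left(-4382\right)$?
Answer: $87640$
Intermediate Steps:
$\left(\left(9 + 5 \left(-5\right)\right) - 4\right) \left(-4382\right) = \left(\left(9 - 25\right) - 4\right) \left(-4382\right) = \left(-16 - 4\right) \left(-4382\right) = \left(-20\right) \left(-4382\right) = 87640$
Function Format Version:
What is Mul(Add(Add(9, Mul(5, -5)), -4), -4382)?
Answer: 87640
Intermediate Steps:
Mul(Add(Add(9, Mul(5, -5)), -4), -4382) = Mul(Add(Add(9, -25), -4), -4382) = Mul(Add(-16, -4), -4382) = Mul(-20, -4382) = 87640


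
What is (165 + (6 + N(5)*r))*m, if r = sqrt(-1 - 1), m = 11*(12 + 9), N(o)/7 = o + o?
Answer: 39501 + 16170*I*sqrt(2) ≈ 39501.0 + 22868.0*I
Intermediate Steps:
N(o) = 14*o (N(o) = 7*(o + o) = 7*(2*o) = 14*o)
m = 231 (m = 11*21 = 231)
r = I*sqrt(2) (r = sqrt(-2) = I*sqrt(2) ≈ 1.4142*I)
(165 + (6 + N(5)*r))*m = (165 + (6 + (14*5)*(I*sqrt(2))))*231 = (165 + (6 + 70*(I*sqrt(2))))*231 = (165 + (6 + 70*I*sqrt(2)))*231 = (171 + 70*I*sqrt(2))*231 = 39501 + 16170*I*sqrt(2)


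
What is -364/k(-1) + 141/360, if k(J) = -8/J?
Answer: -5413/120 ≈ -45.108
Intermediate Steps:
-364/k(-1) + 141/360 = -364/((-8/(-1))) + 141/360 = -364/((-8*(-1))) + 141*(1/360) = -364/8 + 47/120 = -364*1/8 + 47/120 = -91/2 + 47/120 = -5413/120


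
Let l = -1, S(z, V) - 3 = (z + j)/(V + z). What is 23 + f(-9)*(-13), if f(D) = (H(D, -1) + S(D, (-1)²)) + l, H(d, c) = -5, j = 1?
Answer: 49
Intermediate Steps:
S(z, V) = 3 + (1 + z)/(V + z) (S(z, V) = 3 + (z + 1)/(V + z) = 3 + (1 + z)/(V + z))
f(D) = -6 + (4 + 4*D)/(1 + D) (f(D) = (-5 + (1 + 3*(-1)² + 4*D)/((-1)² + D)) - 1 = (-5 + (1 + 3*1 + 4*D)/(1 + D)) - 1 = (-5 + (1 + 3 + 4*D)/(1 + D)) - 1 = (-5 + (4 + 4*D)/(1 + D)) - 1 = -6 + (4 + 4*D)/(1 + D))
23 + f(-9)*(-13) = 23 - 2*(-13) = 23 + 26 = 49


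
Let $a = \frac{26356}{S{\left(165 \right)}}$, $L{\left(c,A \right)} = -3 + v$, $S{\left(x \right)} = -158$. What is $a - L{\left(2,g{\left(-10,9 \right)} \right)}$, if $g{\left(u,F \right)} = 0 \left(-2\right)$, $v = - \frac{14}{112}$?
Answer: $- \frac{103449}{632} \approx -163.69$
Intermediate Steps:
$v = - \frac{1}{8}$ ($v = \left(-14\right) \frac{1}{112} = - \frac{1}{8} \approx -0.125$)
$g{\left(u,F \right)} = 0$
$L{\left(c,A \right)} = - \frac{25}{8}$ ($L{\left(c,A \right)} = -3 - \frac{1}{8} = - \frac{25}{8}$)
$a = - \frac{13178}{79}$ ($a = \frac{26356}{-158} = 26356 \left(- \frac{1}{158}\right) = - \frac{13178}{79} \approx -166.81$)
$a - L{\left(2,g{\left(-10,9 \right)} \right)} = - \frac{13178}{79} - - \frac{25}{8} = - \frac{13178}{79} + \frac{25}{8} = - \frac{103449}{632}$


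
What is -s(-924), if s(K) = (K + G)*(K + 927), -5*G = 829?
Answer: 16347/5 ≈ 3269.4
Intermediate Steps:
G = -829/5 (G = -1/5*829 = -829/5 ≈ -165.80)
s(K) = (927 + K)*(-829/5 + K) (s(K) = (K - 829/5)*(K + 927) = (-829/5 + K)*(927 + K) = (927 + K)*(-829/5 + K))
-s(-924) = -(-768483/5 + (-924)**2 + (3806/5)*(-924)) = -(-768483/5 + 853776 - 3516744/5) = -1*(-16347/5) = 16347/5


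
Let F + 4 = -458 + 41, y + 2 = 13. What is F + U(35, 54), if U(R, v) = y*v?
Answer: 173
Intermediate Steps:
y = 11 (y = -2 + 13 = 11)
U(R, v) = 11*v
F = -421 (F = -4 + (-458 + 41) = -4 - 417 = -421)
F + U(35, 54) = -421 + 11*54 = -421 + 594 = 173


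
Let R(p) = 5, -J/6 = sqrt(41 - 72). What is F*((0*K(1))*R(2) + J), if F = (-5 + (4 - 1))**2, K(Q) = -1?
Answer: -24*I*sqrt(31) ≈ -133.63*I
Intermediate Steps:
J = -6*I*sqrt(31) (J = -6*sqrt(41 - 72) = -6*I*sqrt(31) ≈ -33.407*I)
F = 4 (F = (-5 + 3)**2 = (-2)**2 = 4)
F*((0*K(1))*R(2) + J) = 4*((0*(-1))*5 - 6*I*sqrt(31)) = 4*(0*5 - 6*I*sqrt(31)) = 4*(0 - 6*I*sqrt(31)) = 4*(-6*I*sqrt(31)) = -24*I*sqrt(31)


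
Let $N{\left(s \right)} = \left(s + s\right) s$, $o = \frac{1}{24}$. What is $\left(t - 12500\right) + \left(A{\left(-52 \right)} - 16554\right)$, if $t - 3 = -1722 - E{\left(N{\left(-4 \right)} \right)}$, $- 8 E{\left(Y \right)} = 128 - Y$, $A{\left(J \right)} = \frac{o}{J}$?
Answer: $- \frac{38389729}{1248} \approx -30761.0$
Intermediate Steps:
$o = \frac{1}{24} \approx 0.041667$
$N{\left(s \right)} = 2 s^{2}$ ($N{\left(s \right)} = 2 s s = 2 s^{2}$)
$A{\left(J \right)} = \frac{1}{24 J}$
$E{\left(Y \right)} = -16 + \frac{Y}{8}$ ($E{\left(Y \right)} = - \frac{128 - Y}{8} = -16 + \frac{Y}{8}$)
$t = -1707$ ($t = 3 - \left(1706 + \frac{1}{8} \cdot 2 \left(-4\right)^{2}\right) = 3 - \left(1706 + \frac{1}{8} \cdot 2 \cdot 16\right) = 3 - \left(1706 + 4\right) = 3 - 1710 = -1707$)
$\left(t - 12500\right) + \left(A{\left(-52 \right)} - 16554\right) = \left(-1707 - 12500\right) - \left(16554 - \frac{1}{24 \left(-52\right)}\right) = -14207 + \left(\frac{1}{24} \left(- \frac{1}{52}\right) - 16554\right) = -14207 - \frac{20659393}{1248} = - \frac{38389729}{1248}$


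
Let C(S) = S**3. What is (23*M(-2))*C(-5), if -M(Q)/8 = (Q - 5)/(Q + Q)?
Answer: 40250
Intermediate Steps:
M(Q) = -4*(-5 + Q)/Q (M(Q) = -8*(Q - 5)/(Q + Q) = -8*(-5 + Q)/(2*Q) = -8*(-5 + Q)*1/(2*Q) = -4*(-5 + Q)/Q)
(23*M(-2))*C(-5) = (23*(-4 + 20/(-2)))*(-5)**3 = (23*(-4 + 20*(-1/2)))*(-125) = (23*(-4 - 10))*(-125) = (23*(-14))*(-125) = -322*(-125) = 40250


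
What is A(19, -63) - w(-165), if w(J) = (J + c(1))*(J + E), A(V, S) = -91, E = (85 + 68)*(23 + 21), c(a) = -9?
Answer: 1142567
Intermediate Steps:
E = 6732 (E = 153*44 = 6732)
w(J) = (-9 + J)*(6732 + J) (w(J) = (J - 9)*(J + 6732) = (-9 + J)*(6732 + J))
A(19, -63) - w(-165) = -91 - (-60588 + (-165)² + 6723*(-165)) = -91 - (-60588 + 27225 - 1109295) = -91 - 1*(-1142658) = -91 + 1142658 = 1142567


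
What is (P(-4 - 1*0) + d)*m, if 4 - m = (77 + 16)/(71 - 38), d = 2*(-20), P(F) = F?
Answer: -52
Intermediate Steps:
d = -40
m = 13/11 (m = 4 - (77 + 16)/(71 - 38) = 4 - 93/33 = 4 - 1*31/11 = 4 - 31/11 = 13/11 ≈ 1.1818)
(P(-4 - 1*0) + d)*m = ((-4 - 1*0) - 40)*(13/11) = ((-4 + 0) - 40)*(13/11) = (-4 - 40)*(13/11) = -44*13/11 = -52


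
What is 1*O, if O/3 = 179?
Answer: 537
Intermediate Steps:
O = 537 (O = 3*179 = 537)
1*O = 1*537 = 537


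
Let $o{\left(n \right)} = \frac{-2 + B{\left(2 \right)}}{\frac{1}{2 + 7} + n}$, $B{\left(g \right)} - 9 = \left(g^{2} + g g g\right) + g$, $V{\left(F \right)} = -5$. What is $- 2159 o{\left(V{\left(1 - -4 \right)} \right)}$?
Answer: $\frac{408051}{44} \approx 9273.9$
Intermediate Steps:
$B{\left(g \right)} = 9 + g + g^{2} + g^{3}$ ($B{\left(g \right)} = 9 + \left(\left(g^{2} + g g g\right) + g\right) = 9 + \left(\left(g^{2} + g^{2} g\right) + g\right) = 9 + \left(\left(g^{2} + g^{3}\right) + g\right) = 9 + \left(g + g^{2} + g^{3}\right) = 9 + g + g^{2} + g^{3}$)
$o{\left(n \right)} = \frac{21}{\frac{1}{9} + n}$ ($o{\left(n \right)} = \frac{-2 + \left(9 + 2 + 2^{2} + 2^{3}\right)}{\frac{1}{2 + 7} + n} = \frac{-2 + \left(9 + 2 + 4 + 8\right)}{\frac{1}{9} + n} = \frac{-2 + 23}{\frac{1}{9} + n} = \frac{21}{\frac{1}{9} + n}$)
$- 2159 o{\left(V{\left(1 - -4 \right)} \right)} = - 2159 \frac{189}{1 + 9 \left(-5\right)} = - 2159 \frac{189}{1 - 45} = - 2159 \frac{189}{-44} = - 2159 \cdot 189 \left(- \frac{1}{44}\right) = \left(-2159\right) \left(- \frac{189}{44}\right) = \frac{408051}{44}$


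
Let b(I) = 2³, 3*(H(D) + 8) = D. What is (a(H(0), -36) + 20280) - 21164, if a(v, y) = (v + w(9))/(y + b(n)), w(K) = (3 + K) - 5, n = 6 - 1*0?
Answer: -24751/28 ≈ -883.96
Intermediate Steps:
n = 6 (n = 6 + 0 = 6)
H(D) = -8 + D/3
b(I) = 8
w(K) = -2 + K
a(v, y) = (7 + v)/(8 + y) (a(v, y) = (v + (-2 + 9))/(y + 8) = (v + 7)/(8 + y) = (7 + v)/(8 + y))
(a(H(0), -36) + 20280) - 21164 = ((7 + (-8 + (⅓)*0))/(8 - 36) + 20280) - 21164 = ((7 + (-8 + 0))/(-28) + 20280) - 21164 = (-(7 - 8)/28 + 20280) - 21164 = (-1/28*(-1) + 20280) - 21164 = (1/28 + 20280) - 21164 = 567841/28 - 21164 = -24751/28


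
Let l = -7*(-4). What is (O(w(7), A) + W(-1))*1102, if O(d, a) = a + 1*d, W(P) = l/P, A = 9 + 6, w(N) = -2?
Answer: -16530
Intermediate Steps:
l = 28
A = 15
W(P) = 28/P
O(d, a) = a + d
(O(w(7), A) + W(-1))*1102 = ((15 - 2) + 28/(-1))*1102 = (13 + 28*(-1))*1102 = (13 - 28)*1102 = -15*1102 = -16530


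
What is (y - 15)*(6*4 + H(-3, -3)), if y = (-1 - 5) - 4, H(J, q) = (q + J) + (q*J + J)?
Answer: -600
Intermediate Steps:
H(J, q) = q + 2*J + J*q (H(J, q) = (J + q) + (J*q + J) = (J + q) + (J + J*q) = q + 2*J + J*q)
y = -10 (y = -6 - 4 = -10)
(y - 15)*(6*4 + H(-3, -3)) = (-10 - 15)*(6*4 + (-3 + 2*(-3) - 3*(-3))) = -25*(24 + (-3 - 6 + 9)) = -25*(24 + 0) = -25*24 = -600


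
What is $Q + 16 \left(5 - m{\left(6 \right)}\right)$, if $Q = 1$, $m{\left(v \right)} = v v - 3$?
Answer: $-447$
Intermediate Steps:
$m{\left(v \right)} = -3 + v^{2}$ ($m{\left(v \right)} = v^{2} - 3 = -3 + v^{2}$)
$Q + 16 \left(5 - m{\left(6 \right)}\right) = 1 + 16 \left(5 - \left(-3 + 6^{2}\right)\right) = 1 + 16 \left(5 - \left(-3 + 36\right)\right) = 1 + 16 \left(5 - 33\right) = 1 + 16 \left(-28\right) = 1 - 448 = -447$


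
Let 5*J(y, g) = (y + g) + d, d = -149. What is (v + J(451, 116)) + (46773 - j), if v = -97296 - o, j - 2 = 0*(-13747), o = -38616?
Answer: -59127/5 ≈ -11825.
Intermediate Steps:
j = 2 (j = 2 + 0*(-13747) = 2 + 0 = 2)
J(y, g) = -149/5 + g/5 + y/5 (J(y, g) = ((y + g) - 149)/5 = ((g + y) - 149)/5 = (-149 + g + y)/5 = -149/5 + g/5 + y/5)
v = -58680 (v = -97296 - 1*(-38616) = -97296 + 38616 = -58680)
(v + J(451, 116)) + (46773 - j) = (-58680 + (-149/5 + (⅕)*116 + (⅕)*451)) + (46773 - 1*2) = (-58680 + (-149/5 + 116/5 + 451/5)) + (46773 - 2) = (-58680 + 418/5) + 46771 = -292982/5 + 46771 = -59127/5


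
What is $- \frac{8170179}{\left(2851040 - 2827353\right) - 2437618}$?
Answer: $\frac{8170179}{2413931} \approx 3.3846$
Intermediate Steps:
$- \frac{8170179}{\left(2851040 - 2827353\right) - 2437618} = - \frac{8170179}{23687 - 2437618} = - \frac{8170179}{-2413931} = \left(-8170179\right) \left(- \frac{1}{2413931}\right) = \frac{8170179}{2413931}$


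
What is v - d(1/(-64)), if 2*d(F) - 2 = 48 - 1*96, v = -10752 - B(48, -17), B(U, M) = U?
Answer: -10777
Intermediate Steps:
v = -10800 (v = -10752 - 1*48 = -10752 - 48 = -10800)
d(F) = -23 (d(F) = 1 + (48 - 1*96)/2 = 1 + (48 - 96)/2 = 1 + (½)*(-48) = 1 - 24 = -23)
v - d(1/(-64)) = -10800 - 1*(-23) = -10800 + 23 = -10777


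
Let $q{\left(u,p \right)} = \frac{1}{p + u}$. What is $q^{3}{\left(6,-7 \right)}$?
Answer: $-1$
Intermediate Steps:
$q^{3}{\left(6,-7 \right)} = \left(\frac{1}{-7 + 6}\right)^{3} = \left(\frac{1}{-1}\right)^{3} = \left(-1\right)^{3} = -1$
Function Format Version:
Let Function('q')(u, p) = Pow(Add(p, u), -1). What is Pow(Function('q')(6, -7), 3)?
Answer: -1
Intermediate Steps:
Pow(Function('q')(6, -7), 3) = Pow(Pow(Add(-7, 6), -1), 3) = Pow(Pow(-1, -1), 3) = Pow(-1, 3) = -1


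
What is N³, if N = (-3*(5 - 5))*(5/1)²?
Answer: 0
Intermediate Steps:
N = 0 (N = (-3*0)*(5*1)² = 0*5² = 0*25 = 0)
N³ = 0³ = 0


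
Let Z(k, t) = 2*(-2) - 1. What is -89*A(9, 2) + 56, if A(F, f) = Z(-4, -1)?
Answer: 501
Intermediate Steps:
Z(k, t) = -5 (Z(k, t) = -4 - 1 = -5)
A(F, f) = -5
-89*A(9, 2) + 56 = -89*(-5) + 56 = 445 + 56 = 501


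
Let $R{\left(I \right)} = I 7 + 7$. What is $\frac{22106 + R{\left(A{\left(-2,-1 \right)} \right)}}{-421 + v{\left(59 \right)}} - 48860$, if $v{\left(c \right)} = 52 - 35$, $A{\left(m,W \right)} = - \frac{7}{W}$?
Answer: $- \frac{9880801}{202} \approx -48915.0$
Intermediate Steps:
$R{\left(I \right)} = 7 + 7 I$ ($R{\left(I \right)} = 7 I + 7 = 7 + 7 I$)
$v{\left(c \right)} = 17$
$\frac{22106 + R{\left(A{\left(-2,-1 \right)} \right)}}{-421 + v{\left(59 \right)}} - 48860 = \frac{22106 + \left(7 + 7 \left(- \frac{7}{-1}\right)\right)}{-421 + 17} - 48860 = \frac{22106 + \left(7 + 7 \left(\left(-7\right) \left(-1\right)\right)\right)}{-404} - 48860 = \left(22106 + \left(7 + 7 \cdot 7\right)\right) \left(- \frac{1}{404}\right) - 48860 = \left(22106 + \left(7 + 49\right)\right) \left(- \frac{1}{404}\right) - 48860 = \left(22106 + 56\right) \left(- \frac{1}{404}\right) - 48860 = 22162 \left(- \frac{1}{404}\right) - 48860 = - \frac{11081}{202} - 48860 = - \frac{9880801}{202}$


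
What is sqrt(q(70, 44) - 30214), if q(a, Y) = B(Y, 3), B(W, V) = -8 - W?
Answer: I*sqrt(30266) ≈ 173.97*I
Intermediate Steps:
q(a, Y) = -8 - Y
sqrt(q(70, 44) - 30214) = sqrt((-8 - 1*44) - 30214) = sqrt((-8 - 44) - 30214) = sqrt(-52 - 30214) = sqrt(-30266) = I*sqrt(30266)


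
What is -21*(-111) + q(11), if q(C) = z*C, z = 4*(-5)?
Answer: 2111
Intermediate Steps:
z = -20
q(C) = -20*C
-21*(-111) + q(11) = -21*(-111) - 20*11 = 2331 - 220 = 2111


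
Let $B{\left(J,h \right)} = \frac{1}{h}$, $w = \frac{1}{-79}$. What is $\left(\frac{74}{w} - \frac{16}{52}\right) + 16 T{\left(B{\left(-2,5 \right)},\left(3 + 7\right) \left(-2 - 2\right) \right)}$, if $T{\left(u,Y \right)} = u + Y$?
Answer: $- \frac{421402}{65} \approx -6483.1$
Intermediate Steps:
$w = - \frac{1}{79} \approx -0.012658$
$T{\left(u,Y \right)} = Y + u$
$\left(\frac{74}{w} - \frac{16}{52}\right) + 16 T{\left(B{\left(-2,5 \right)},\left(3 + 7\right) \left(-2 - 2\right) \right)} = \left(\frac{74}{- \frac{1}{79}} - \frac{16}{52}\right) + 16 \left(\left(3 + 7\right) \left(-2 - 2\right) + \frac{1}{5}\right) = \left(74 \left(-79\right) - \frac{4}{13}\right) + 16 \left(10 \left(-4\right) + \frac{1}{5}\right) = \left(-5846 - \frac{4}{13}\right) + 16 \left(-40 + \frac{1}{5}\right) = - \frac{76002}{13} + 16 \left(- \frac{199}{5}\right) = - \frac{76002}{13} - \frac{3184}{5} = - \frac{421402}{65}$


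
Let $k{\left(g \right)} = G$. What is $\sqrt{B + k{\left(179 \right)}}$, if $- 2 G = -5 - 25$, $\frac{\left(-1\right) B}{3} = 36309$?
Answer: $4 i \sqrt{6807} \approx 330.02 i$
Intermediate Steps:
$B = -108927$ ($B = \left(-3\right) 36309 = -108927$)
$G = 15$ ($G = - \frac{-5 - 25}{2} = \left(- \frac{1}{2}\right) \left(-30\right) = 15$)
$k{\left(g \right)} = 15$
$\sqrt{B + k{\left(179 \right)}} = \sqrt{-108927 + 15} = \sqrt{-108912} = 4 i \sqrt{6807}$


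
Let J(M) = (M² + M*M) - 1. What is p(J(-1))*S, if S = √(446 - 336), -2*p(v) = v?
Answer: -√110/2 ≈ -5.2440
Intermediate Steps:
J(M) = -1 + 2*M² (J(M) = (M² + M²) - 1 = 2*M² - 1 = -1 + 2*M²)
p(v) = -v/2
S = √110 ≈ 10.488
p(J(-1))*S = (-(-1 + 2*(-1)²)/2)*√110 = (-(-1 + 2*1)/2)*√110 = (-(-1 + 2)/2)*√110 = (-½*1)*√110 = -√110/2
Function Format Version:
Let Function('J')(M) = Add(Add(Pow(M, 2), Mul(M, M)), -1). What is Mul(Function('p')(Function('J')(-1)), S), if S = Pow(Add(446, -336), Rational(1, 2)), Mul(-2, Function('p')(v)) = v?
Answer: Mul(Rational(-1, 2), Pow(110, Rational(1, 2))) ≈ -5.2440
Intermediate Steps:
Function('J')(M) = Add(-1, Mul(2, Pow(M, 2))) (Function('J')(M) = Add(Add(Pow(M, 2), Pow(M, 2)), -1) = Add(Mul(2, Pow(M, 2)), -1) = Add(-1, Mul(2, Pow(M, 2))))
Function('p')(v) = Mul(Rational(-1, 2), v)
S = Pow(110, Rational(1, 2)) ≈ 10.488
Mul(Function('p')(Function('J')(-1)), S) = Mul(Mul(Rational(-1, 2), Add(-1, Mul(2, Pow(-1, 2)))), Pow(110, Rational(1, 2))) = Mul(Mul(Rational(-1, 2), Add(-1, Mul(2, 1))), Pow(110, Rational(1, 2))) = Mul(Mul(Rational(-1, 2), Add(-1, 2)), Pow(110, Rational(1, 2))) = Mul(Mul(Rational(-1, 2), 1), Pow(110, Rational(1, 2))) = Mul(Rational(-1, 2), Pow(110, Rational(1, 2)))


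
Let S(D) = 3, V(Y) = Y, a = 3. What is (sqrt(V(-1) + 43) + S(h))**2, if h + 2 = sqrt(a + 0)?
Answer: (3 + sqrt(42))**2 ≈ 89.884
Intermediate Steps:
h = -2 + sqrt(3) (h = -2 + sqrt(3 + 0) = -2 + sqrt(3) ≈ -0.26795)
(sqrt(V(-1) + 43) + S(h))**2 = (sqrt(-1 + 43) + 3)**2 = (sqrt(42) + 3)**2 = (3 + sqrt(42))**2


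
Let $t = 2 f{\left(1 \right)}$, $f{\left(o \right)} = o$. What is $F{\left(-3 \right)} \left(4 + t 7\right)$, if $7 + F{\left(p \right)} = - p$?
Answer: $-72$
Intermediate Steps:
$F{\left(p \right)} = -7 - p$
$t = 2$ ($t = 2 \cdot 1 = 2$)
$F{\left(-3 \right)} \left(4 + t 7\right) = \left(-7 - -3\right) \left(4 + 2 \cdot 7\right) = \left(-7 + 3\right) \left(4 + 14\right) = \left(-4\right) 18 = -72$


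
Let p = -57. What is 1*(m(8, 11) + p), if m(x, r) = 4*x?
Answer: -25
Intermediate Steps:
1*(m(8, 11) + p) = 1*(4*8 - 57) = 1*(32 - 57) = 1*(-25) = -25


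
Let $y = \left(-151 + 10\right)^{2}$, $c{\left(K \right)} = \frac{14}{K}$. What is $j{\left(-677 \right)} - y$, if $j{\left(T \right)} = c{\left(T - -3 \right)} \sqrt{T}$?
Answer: $-19881 - \frac{7 i \sqrt{677}}{337} \approx -19881.0 - 0.54046 i$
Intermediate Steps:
$j{\left(T \right)} = \frac{14 \sqrt{T}}{3 + T}$ ($j{\left(T \right)} = \frac{14}{T - -3} \sqrt{T} = \frac{14}{T + 3} \sqrt{T} = \frac{14}{3 + T} \sqrt{T} = \frac{14 \sqrt{T}}{3 + T}$)
$y = 19881$ ($y = \left(-141\right)^{2} = 19881$)
$j{\left(-677 \right)} - y = \frac{14 \sqrt{-677}}{3 - 677} - 19881 = \frac{14 i \sqrt{677}}{-674} - 19881 = 14 i \sqrt{677} \left(- \frac{1}{674}\right) - 19881 = - \frac{7 i \sqrt{677}}{337} - 19881 = -19881 - \frac{7 i \sqrt{677}}{337}$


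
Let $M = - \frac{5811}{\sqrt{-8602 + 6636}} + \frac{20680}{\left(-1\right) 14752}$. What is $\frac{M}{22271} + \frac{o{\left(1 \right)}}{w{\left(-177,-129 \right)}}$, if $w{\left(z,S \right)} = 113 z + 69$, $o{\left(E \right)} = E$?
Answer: $- \frac{11573993}{102320234346} + \frac{5811 i \sqrt{1966}}{43784786} \approx -0.00011312 + 0.0058846 i$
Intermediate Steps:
$w{\left(z,S \right)} = 69 + 113 z$
$M = - \frac{2585}{1844} + \frac{5811 i \sqrt{1966}}{1966}$ ($M = - \frac{5811}{\sqrt{-1966}} + \frac{20680}{-14752} = - \frac{5811}{i \sqrt{1966}} + 20680 \left(- \frac{1}{14752}\right) = - 5811 \left(- \frac{i \sqrt{1966}}{1966}\right) - \frac{2585}{1844} = \frac{5811 i \sqrt{1966}}{1966} - \frac{2585}{1844} = - \frac{2585}{1844} + \frac{5811 i \sqrt{1966}}{1966} \approx -1.4018 + 131.06 i$)
$\frac{M}{22271} + \frac{o{\left(1 \right)}}{w{\left(-177,-129 \right)}} = \frac{- \frac{2585}{1844} + \frac{5811 i \sqrt{1966}}{1966}}{22271} + 1 \frac{1}{69 + 113 \left(-177\right)} = \left(- \frac{2585}{1844} + \frac{5811 i \sqrt{1966}}{1966}\right) \frac{1}{22271} + 1 \frac{1}{69 - 20001} = \left(- \frac{2585}{41067724} + \frac{5811 i \sqrt{1966}}{43784786}\right) + 1 \frac{1}{-19932} = \left(- \frac{2585}{41067724} + \frac{5811 i \sqrt{1966}}{43784786}\right) + 1 \left(- \frac{1}{19932}\right) = \left(- \frac{2585}{41067724} + \frac{5811 i \sqrt{1966}}{43784786}\right) - \frac{1}{19932} = - \frac{11573993}{102320234346} + \frac{5811 i \sqrt{1966}}{43784786}$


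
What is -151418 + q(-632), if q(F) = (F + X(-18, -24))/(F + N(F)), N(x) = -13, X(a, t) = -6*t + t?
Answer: -97664098/645 ≈ -1.5142e+5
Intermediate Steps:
X(a, t) = -5*t
q(F) = (120 + F)/(-13 + F) (q(F) = (F - 5*(-24))/(F - 13) = (F + 120)/(-13 + F) = (120 + F)/(-13 + F))
-151418 + q(-632) = -151418 + (120 - 632)/(-13 - 632) = -151418 - 512/(-645) = -151418 - 1/645*(-512) = -151418 + 512/645 = -97664098/645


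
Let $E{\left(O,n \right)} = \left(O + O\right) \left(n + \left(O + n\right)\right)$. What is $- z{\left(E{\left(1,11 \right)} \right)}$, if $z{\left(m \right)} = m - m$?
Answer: $0$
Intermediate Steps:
$E{\left(O,n \right)} = 2 O \left(O + 2 n\right)$
$z{\left(m \right)} = 0$
$- z{\left(E{\left(1,11 \right)} \right)} = \left(-1\right) 0 = 0$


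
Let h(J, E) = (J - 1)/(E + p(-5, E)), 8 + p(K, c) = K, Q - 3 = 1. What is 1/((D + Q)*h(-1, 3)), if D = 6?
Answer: 1/2 ≈ 0.50000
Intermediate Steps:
Q = 4 (Q = 3 + 1 = 4)
p(K, c) = -8 + K
h(J, E) = (-1 + J)/(-13 + E) (h(J, E) = (J - 1)/(E + (-8 - 5)) = (-1 + J)/(E - 13) = (-1 + J)/(-13 + E))
1/((D + Q)*h(-1, 3)) = 1/((6 + 4)*((-1 - 1)/(-13 + 3))) = 1/(10*(-2/(-10))) = 1/(10*(-1/10*(-2))) = 1/(10*(1/5)) = 1/2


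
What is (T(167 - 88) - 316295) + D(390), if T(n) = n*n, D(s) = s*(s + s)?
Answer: -5854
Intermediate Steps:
D(s) = 2*s² (D(s) = s*(2*s) = 2*s²)
T(n) = n²
(T(167 - 88) - 316295) + D(390) = ((167 - 88)² - 316295) + 2*390² = (79² - 316295) + 2*152100 = (6241 - 316295) + 304200 = -310054 + 304200 = -5854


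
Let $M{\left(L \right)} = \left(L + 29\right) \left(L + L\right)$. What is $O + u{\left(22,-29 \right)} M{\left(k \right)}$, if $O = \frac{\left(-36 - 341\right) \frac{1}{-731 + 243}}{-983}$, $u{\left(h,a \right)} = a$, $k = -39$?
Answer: $- \frac{10850904857}{479704} \approx -22620.0$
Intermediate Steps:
$M{\left(L \right)} = 2 L \left(29 + L\right)$ ($M{\left(L \right)} = \left(29 + L\right) 2 L = 2 L \left(29 + L\right)$)
$O = - \frac{377}{479704}$ ($O = - \frac{377}{-488} \left(- \frac{1}{983}\right) = \left(-377\right) \left(- \frac{1}{488}\right) \left(- \frac{1}{983}\right) = \frac{377}{488} \left(- \frac{1}{983}\right) = - \frac{377}{479704} \approx -0.0007859$)
$O + u{\left(22,-29 \right)} M{\left(k \right)} = - \frac{377}{479704} - 29 \cdot 2 \left(-39\right) \left(29 - 39\right) = - \frac{377}{479704} - 29 \cdot 2 \left(-39\right) \left(-10\right) = - \frac{377}{479704} - 22620 = - \frac{10850904857}{479704}$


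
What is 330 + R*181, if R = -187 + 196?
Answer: 1959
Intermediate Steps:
R = 9
330 + R*181 = 330 + 9*181 = 330 + 1629 = 1959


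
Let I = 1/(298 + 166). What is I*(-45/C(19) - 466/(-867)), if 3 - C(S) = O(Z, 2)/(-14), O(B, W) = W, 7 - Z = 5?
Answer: -262853/8850336 ≈ -0.029700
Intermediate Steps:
Z = 2 (Z = 7 - 1*5 = 7 - 5 = 2)
I = 1/464 ≈ 0.0021552
C(S) = 22/7 (C(S) = 3 - 2/(-14) = 3 - 2*(-1)/14 = 3 - 1*(-1/7) = 3 + 1/7 = 22/7)
I*(-45/C(19) - 466/(-867)) = (-45/22/7 - 466/(-867))/464 = (-45*7/22 - 466*(-1/867))/464 = (-315/22 + 466/867)/464 = (1/464)*(-262853/19074) = -262853/8850336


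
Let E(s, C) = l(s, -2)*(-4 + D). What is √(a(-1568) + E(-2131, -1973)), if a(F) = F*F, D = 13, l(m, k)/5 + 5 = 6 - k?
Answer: √2458759 ≈ 1568.0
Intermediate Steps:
l(m, k) = 5 - 5*k (l(m, k) = -25 + 5*(6 - k) = -25 + (30 - 5*k) = 5 - 5*k)
E(s, C) = 135 (E(s, C) = (5 - 5*(-2))*(-4 + 13) = (5 + 10)*9 = 15*9 = 135)
a(F) = F²
√(a(-1568) + E(-2131, -1973)) = √((-1568)² + 135) = √(2458624 + 135) = √2458759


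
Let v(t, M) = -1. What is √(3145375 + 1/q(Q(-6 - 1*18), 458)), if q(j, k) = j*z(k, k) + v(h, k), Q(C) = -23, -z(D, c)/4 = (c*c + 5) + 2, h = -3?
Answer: √1171490948477656179306/19298931 ≈ 1773.5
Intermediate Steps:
z(D, c) = -28 - 4*c² (z(D, c) = -4*((c*c + 5) + 2) = -4*((c² + 5) + 2) = -4*((5 + c²) + 2) = -4*(7 + c²) = -28 - 4*c²)
q(j, k) = -1 + j*(-28 - 4*k²) (q(j, k) = j*(-28 - 4*k²) - 1 = -1 + j*(-28 - 4*k²))
√(3145375 + 1/q(Q(-6 - 1*18), 458)) = √(3145375 + 1/(-1 - 4*(-23)*(7 + 458²))) = √(3145375 + 1/(-1 - 4*(-23)*(7 + 209764))) = √(3145375 + 1/(-1 - 4*(-23)*209771)) = √(3145375 + 1/(-1 + 19298932)) = √(3145375 + 1/19298931) = √(60702375094126/19298931) = √1171490948477656179306/19298931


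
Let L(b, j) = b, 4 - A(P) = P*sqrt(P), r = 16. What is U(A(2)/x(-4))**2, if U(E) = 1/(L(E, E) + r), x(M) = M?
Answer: 4/(30 + sqrt(2))**2 ≈ 0.0040533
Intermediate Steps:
A(P) = 4 - P**(3/2) (A(P) = 4 - P*sqrt(P) = 4 - P**(3/2))
U(E) = 1/(16 + E) (U(E) = 1/(E + 16) = 1/(16 + E))
U(A(2)/x(-4))**2 = (1/(16 + (4 - 2**(3/2))/(-4)))**2 = (1/(16 + (4 - 2*sqrt(2))*(-1/4)))**2 = (1/(16 + (-1 + sqrt(2)/2)))**2 = (1/(15 + sqrt(2)/2))**2 = (15 + sqrt(2)/2)**(-2)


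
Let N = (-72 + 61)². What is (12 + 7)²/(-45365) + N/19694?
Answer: -37683/20777170 ≈ -0.0018137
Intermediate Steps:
N = 121 (N = (-11)² = 121)
(12 + 7)²/(-45365) + N/19694 = (12 + 7)²/(-45365) + 121/19694 = 19²*(-1/45365) + 121*(1/19694) = 361*(-1/45365) + 121/19694 = -361/45365 + 121/19694 = -37683/20777170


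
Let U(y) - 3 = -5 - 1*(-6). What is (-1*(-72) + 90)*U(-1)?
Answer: 648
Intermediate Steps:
U(y) = 4 (U(y) = 3 + (-5 - 1*(-6)) = 3 + (-5 + 6) = 3 + 1 = 4)
(-1*(-72) + 90)*U(-1) = (-1*(-72) + 90)*4 = (72 + 90)*4 = 162*4 = 648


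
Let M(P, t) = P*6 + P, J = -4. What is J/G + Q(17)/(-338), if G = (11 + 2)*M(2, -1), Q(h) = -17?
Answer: 67/2366 ≈ 0.028318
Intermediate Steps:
M(P, t) = 7*P (M(P, t) = 6*P + P = 7*P)
G = 182 (G = (11 + 2)*(7*2) = 13*14 = 182)
J/G + Q(17)/(-338) = -4/182 - 17/(-338) = -4*1/182 - 17*(-1/338) = -2/91 + 17/338 = 67/2366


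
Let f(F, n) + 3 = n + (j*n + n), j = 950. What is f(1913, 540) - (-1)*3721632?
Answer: 4235709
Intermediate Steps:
f(F, n) = -3 + 952*n (f(F, n) = -3 + (n + (950*n + n)) = -3 + (n + 951*n) = -3 + 952*n)
f(1913, 540) - (-1)*3721632 = (-3 + 952*540) - (-1)*3721632 = (-3 + 514080) - 1*(-3721632) = 514077 + 3721632 = 4235709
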